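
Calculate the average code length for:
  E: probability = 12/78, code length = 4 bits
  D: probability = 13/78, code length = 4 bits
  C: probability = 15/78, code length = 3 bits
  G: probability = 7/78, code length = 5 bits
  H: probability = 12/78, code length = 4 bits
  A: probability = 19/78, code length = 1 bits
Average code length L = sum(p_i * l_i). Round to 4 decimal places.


Weighted contributions p_i * l_i:
  E: (12/78) * 4 = 48/78
  D: (13/78) * 4 = 52/78
  C: (15/78) * 3 = 45/78
  G: (7/78) * 5 = 35/78
  H: (12/78) * 4 = 48/78
  A: (19/78) * 1 = 19/78
Sum = (48 + 52 + 45 + 35 + 48 + 19)/78 = 247/78

L = 247/78 = 3.1667 bits/symbol


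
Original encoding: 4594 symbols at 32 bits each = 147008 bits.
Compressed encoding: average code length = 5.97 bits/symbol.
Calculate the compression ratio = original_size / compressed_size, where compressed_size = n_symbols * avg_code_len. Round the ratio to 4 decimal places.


original_size = n_symbols * orig_bits = 4594 * 32 = 147008 bits
compressed_size = n_symbols * avg_code_len = 4594 * 5.97 = 27426.18 bits
ratio = original_size / compressed_size = 147008 / 27426.18 = 5.3601

Compression ratio = 5.3601


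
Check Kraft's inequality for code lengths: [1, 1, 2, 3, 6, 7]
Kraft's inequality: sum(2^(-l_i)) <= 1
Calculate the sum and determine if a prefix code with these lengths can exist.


Sum = 2^(-1) + 2^(-1) + 2^(-2) + 2^(-3) + 2^(-6) + 2^(-7)
    = 0.5 + 0.5 + 0.25 + 0.125 + 0.015625 + 0.0078125
    = 179/128 = 1.3984375
Since 1.3984375 > 1, Kraft's inequality is NOT satisfied.
A prefix code with these lengths CANNOT exist.

Kraft sum = 1.3984375. Not satisfied.


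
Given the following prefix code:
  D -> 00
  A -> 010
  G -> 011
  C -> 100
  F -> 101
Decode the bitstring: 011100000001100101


Decoding step by step:
Bits 011 -> G
Bits 100 -> C
Bits 00 -> D
Bits 00 -> D
Bits 011 -> G
Bits 00 -> D
Bits 101 -> F


Decoded message: GCDDGDF


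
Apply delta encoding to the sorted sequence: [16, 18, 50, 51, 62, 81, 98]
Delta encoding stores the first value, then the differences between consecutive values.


First value: 16
Deltas:
  18 - 16 = 2
  50 - 18 = 32
  51 - 50 = 1
  62 - 51 = 11
  81 - 62 = 19
  98 - 81 = 17


Delta encoded: [16, 2, 32, 1, 11, 19, 17]


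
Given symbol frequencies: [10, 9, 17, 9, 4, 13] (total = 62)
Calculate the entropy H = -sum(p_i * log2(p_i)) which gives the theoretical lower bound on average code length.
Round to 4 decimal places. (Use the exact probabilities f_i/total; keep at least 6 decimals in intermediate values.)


Per-symbol terms -p_i * log2(p_i) with p_i = f_i/62:
  p = 10/62 = 0.161290: log2(p) = -2.632268, -p*log2(p) = 0.424559
  p = 9/62 = 0.145161: log2(p) = -2.784271, -p*log2(p) = 0.404168
  p = 17/62 = 0.274194: log2(p) = -1.866733, -p*log2(p) = 0.511846
  p = 9/62 = 0.145161: log2(p) = -2.784271, -p*log2(p) = 0.404168
  p = 4/62 = 0.064516: log2(p) = -3.954196, -p*log2(p) = 0.255109
  p = 13/62 = 0.209677: log2(p) = -2.253757, -p*log2(p) = 0.472562
H = 0.424559 + 0.404168 + 0.511846 + 0.404168 + 0.255109 + 0.472562 = 2.472412

H = 2.4724 bits/symbol


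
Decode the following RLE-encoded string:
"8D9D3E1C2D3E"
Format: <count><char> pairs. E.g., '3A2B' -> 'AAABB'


Expanding each <count><char> pair:
  8D -> 'DDDDDDDD'
  9D -> 'DDDDDDDDD'
  3E -> 'EEE'
  1C -> 'C'
  2D -> 'DD'
  3E -> 'EEE'

Decoded = DDDDDDDDDDDDDDDDDEEECDDEEE


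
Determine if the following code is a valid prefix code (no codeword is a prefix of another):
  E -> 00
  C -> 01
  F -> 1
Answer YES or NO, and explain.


Checking each pair (does one codeword prefix another?):
  E='00' vs C='01': no prefix
  E='00' vs F='1': no prefix
  C='01' vs E='00': no prefix
  C='01' vs F='1': no prefix
  F='1' vs E='00': no prefix
  F='1' vs C='01': no prefix
No violation found over all pairs.

YES -- this is a valid prefix code. No codeword is a prefix of any other codeword.


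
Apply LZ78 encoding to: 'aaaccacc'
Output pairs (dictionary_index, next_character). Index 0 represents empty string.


LZ78 encoding steps:
Dictionary: {0: ''}
Step 1: w='' (idx 0), next='a' -> output (0, 'a'), add 'a' as idx 1
Step 2: w='a' (idx 1), next='a' -> output (1, 'a'), add 'aa' as idx 2
Step 3: w='' (idx 0), next='c' -> output (0, 'c'), add 'c' as idx 3
Step 4: w='c' (idx 3), next='a' -> output (3, 'a'), add 'ca' as idx 4
Step 5: w='c' (idx 3), next='c' -> output (3, 'c'), add 'cc' as idx 5


Encoded: [(0, 'a'), (1, 'a'), (0, 'c'), (3, 'a'), (3, 'c')]


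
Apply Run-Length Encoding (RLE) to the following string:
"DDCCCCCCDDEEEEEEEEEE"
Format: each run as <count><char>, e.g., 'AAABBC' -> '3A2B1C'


Scanning runs left to right:
  i=0: run of 'D' x 2 -> '2D'
  i=2: run of 'C' x 6 -> '6C'
  i=8: run of 'D' x 2 -> '2D'
  i=10: run of 'E' x 10 -> '10E'

RLE = 2D6C2D10E


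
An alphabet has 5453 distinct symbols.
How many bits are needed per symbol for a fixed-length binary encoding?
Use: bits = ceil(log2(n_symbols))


log2(5453) = 12.4128
Bracket: 2^12 = 4096 < 5453 <= 2^13 = 8192
So ceil(log2(5453)) = 13

bits = ceil(log2(5453)) = ceil(12.4128) = 13 bits


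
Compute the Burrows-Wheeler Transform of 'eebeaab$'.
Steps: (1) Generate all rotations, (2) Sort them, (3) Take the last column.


Rotations (sorted):
  0: $eebeaab -> last char: b
  1: aab$eebe -> last char: e
  2: ab$eebea -> last char: a
  3: b$eebeaa -> last char: a
  4: beaab$ee -> last char: e
  5: eaab$eeb -> last char: b
  6: ebeaab$e -> last char: e
  7: eebeaab$ -> last char: $


BWT = beaaebe$


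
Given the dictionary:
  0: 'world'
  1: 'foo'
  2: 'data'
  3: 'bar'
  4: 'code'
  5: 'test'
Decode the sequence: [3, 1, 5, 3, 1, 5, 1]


Look up each index in the dictionary:
  3 -> 'bar'
  1 -> 'foo'
  5 -> 'test'
  3 -> 'bar'
  1 -> 'foo'
  5 -> 'test'
  1 -> 'foo'

Decoded: "bar foo test bar foo test foo"


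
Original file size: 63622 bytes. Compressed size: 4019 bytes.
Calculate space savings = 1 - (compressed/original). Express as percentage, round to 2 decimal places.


ratio = compressed/original = 4019/63622 = 0.06317
savings = 1 - ratio = 1 - 0.06317 = 0.93683
as a percentage: 0.93683 * 100 = 93.68%

Space savings = 1 - 4019/63622 = 93.68%


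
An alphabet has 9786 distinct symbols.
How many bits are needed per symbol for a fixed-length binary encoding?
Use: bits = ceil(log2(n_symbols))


log2(9786) = 13.2565
Bracket: 2^13 = 8192 < 9786 <= 2^14 = 16384
So ceil(log2(9786)) = 14

bits = ceil(log2(9786)) = ceil(13.2565) = 14 bits


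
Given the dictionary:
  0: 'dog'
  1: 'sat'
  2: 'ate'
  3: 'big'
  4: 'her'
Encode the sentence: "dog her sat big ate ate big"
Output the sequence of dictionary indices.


Look up each word in the dictionary:
  'dog' -> 0
  'her' -> 4
  'sat' -> 1
  'big' -> 3
  'ate' -> 2
  'ate' -> 2
  'big' -> 3

Encoded: [0, 4, 1, 3, 2, 2, 3]


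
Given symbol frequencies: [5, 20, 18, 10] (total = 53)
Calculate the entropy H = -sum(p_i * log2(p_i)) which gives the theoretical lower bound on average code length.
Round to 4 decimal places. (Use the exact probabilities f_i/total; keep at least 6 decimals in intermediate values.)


Per-symbol terms -p_i * log2(p_i) with p_i = f_i/53:
  p = 5/53 = 0.094340: log2(p) = -3.405992, -p*log2(p) = 0.321320
  p = 20/53 = 0.377358: log2(p) = -1.405992, -p*log2(p) = 0.530563
  p = 18/53 = 0.339623: log2(p) = -1.557995, -p*log2(p) = 0.529131
  p = 10/53 = 0.188679: log2(p) = -2.405992, -p*log2(p) = 0.453961
H = 0.321320 + 0.530563 + 0.529131 + 0.453961 = 1.834975

H = 1.835 bits/symbol


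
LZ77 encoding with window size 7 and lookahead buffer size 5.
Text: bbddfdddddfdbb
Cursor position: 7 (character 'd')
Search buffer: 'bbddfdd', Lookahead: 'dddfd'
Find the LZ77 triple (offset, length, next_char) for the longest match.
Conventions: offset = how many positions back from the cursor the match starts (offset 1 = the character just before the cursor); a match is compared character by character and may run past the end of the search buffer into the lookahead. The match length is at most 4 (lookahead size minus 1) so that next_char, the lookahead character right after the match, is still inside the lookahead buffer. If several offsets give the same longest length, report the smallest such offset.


Try each offset into the search buffer:
  offset=1 (pos 6, char 'd'): match length 3
  offset=2 (pos 5, char 'd'): match length 3
  offset=3 (pos 4, char 'f'): match length 0
  offset=4 (pos 3, char 'd'): match length 1
  offset=5 (pos 2, char 'd'): match length 2
  offset=6 (pos 1, char 'b'): match length 0
  offset=7 (pos 0, char 'b'): match length 0
Longest match has length 3, found at offsets 1, 2; take the smallest, offset 1.
next_char = character at position 7 + 3 = 10 -> 'f'

Best match: offset=1, length=3 (matching 'ddd' starting at position 6)
LZ77 triple: (1, 3, 'f')


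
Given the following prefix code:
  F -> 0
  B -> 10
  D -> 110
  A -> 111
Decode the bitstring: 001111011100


Decoding step by step:
Bits 0 -> F
Bits 0 -> F
Bits 111 -> A
Bits 10 -> B
Bits 111 -> A
Bits 0 -> F
Bits 0 -> F


Decoded message: FFABAFF


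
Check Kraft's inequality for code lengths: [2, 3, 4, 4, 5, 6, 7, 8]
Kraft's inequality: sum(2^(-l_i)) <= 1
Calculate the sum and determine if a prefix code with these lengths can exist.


Sum = 2^(-2) + 2^(-3) + 2^(-4) + 2^(-4) + 2^(-5) + 2^(-6) + 2^(-7) + 2^(-8)
    = 0.25 + 0.125 + 0.0625 + 0.0625 + 0.03125 + 0.015625 + 0.0078125 + 0.00390625
    = 143/256 = 0.55859375
Since 0.55859375 <= 1, Kraft's inequality IS satisfied.
A prefix code with these lengths CAN exist.

Kraft sum = 0.55859375. Satisfied.


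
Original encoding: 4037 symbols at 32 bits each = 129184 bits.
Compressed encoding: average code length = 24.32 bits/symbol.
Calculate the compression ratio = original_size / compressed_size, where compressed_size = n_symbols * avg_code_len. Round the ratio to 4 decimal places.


original_size = n_symbols * orig_bits = 4037 * 32 = 129184 bits
compressed_size = n_symbols * avg_code_len = 4037 * 24.32 = 98179.84 bits
ratio = original_size / compressed_size = 129184 / 98179.84 = 1.3158

Compression ratio = 1.3158


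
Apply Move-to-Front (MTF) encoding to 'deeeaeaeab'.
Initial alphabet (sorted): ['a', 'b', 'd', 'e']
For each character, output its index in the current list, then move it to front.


MTF encoding:
'd': index 2 in ['a', 'b', 'd', 'e'] -> ['d', 'a', 'b', 'e']
'e': index 3 in ['d', 'a', 'b', 'e'] -> ['e', 'd', 'a', 'b']
'e': index 0 in ['e', 'd', 'a', 'b'] -> ['e', 'd', 'a', 'b']
'e': index 0 in ['e', 'd', 'a', 'b'] -> ['e', 'd', 'a', 'b']
'a': index 2 in ['e', 'd', 'a', 'b'] -> ['a', 'e', 'd', 'b']
'e': index 1 in ['a', 'e', 'd', 'b'] -> ['e', 'a', 'd', 'b']
'a': index 1 in ['e', 'a', 'd', 'b'] -> ['a', 'e', 'd', 'b']
'e': index 1 in ['a', 'e', 'd', 'b'] -> ['e', 'a', 'd', 'b']
'a': index 1 in ['e', 'a', 'd', 'b'] -> ['a', 'e', 'd', 'b']
'b': index 3 in ['a', 'e', 'd', 'b'] -> ['b', 'a', 'e', 'd']


Output: [2, 3, 0, 0, 2, 1, 1, 1, 1, 3]


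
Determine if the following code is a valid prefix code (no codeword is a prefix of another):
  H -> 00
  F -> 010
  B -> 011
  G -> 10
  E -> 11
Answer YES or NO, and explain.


Checking each pair (does one codeword prefix another?):
  H='00' vs F='010': no prefix
  H='00' vs B='011': no prefix
  H='00' vs G='10': no prefix
  H='00' vs E='11': no prefix
  F='010' vs H='00': no prefix
  F='010' vs B='011': no prefix
  F='010' vs G='10': no prefix
  F='010' vs E='11': no prefix
  B='011' vs H='00': no prefix
  B='011' vs F='010': no prefix
  B='011' vs G='10': no prefix
  B='011' vs E='11': no prefix
  G='10' vs H='00': no prefix
  G='10' vs F='010': no prefix
  G='10' vs B='011': no prefix
  G='10' vs E='11': no prefix
  E='11' vs H='00': no prefix
  E='11' vs F='010': no prefix
  E='11' vs B='011': no prefix
  E='11' vs G='10': no prefix
No violation found over all pairs.

YES -- this is a valid prefix code. No codeword is a prefix of any other codeword.


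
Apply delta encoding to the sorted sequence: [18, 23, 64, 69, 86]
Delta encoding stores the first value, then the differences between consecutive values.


First value: 18
Deltas:
  23 - 18 = 5
  64 - 23 = 41
  69 - 64 = 5
  86 - 69 = 17


Delta encoded: [18, 5, 41, 5, 17]


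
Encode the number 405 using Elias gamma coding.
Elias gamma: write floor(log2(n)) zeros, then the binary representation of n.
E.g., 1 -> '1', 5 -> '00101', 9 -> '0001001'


num_bits = floor(log2(405)) + 1 = 9
leading_zeros = num_bits - 1 = 8
binary(405) = 110010101

Elias gamma(405) = '00000000' + '110010101' = 00000000110010101 (17 bits)


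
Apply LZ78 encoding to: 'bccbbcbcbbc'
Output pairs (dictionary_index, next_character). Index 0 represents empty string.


LZ78 encoding steps:
Dictionary: {0: ''}
Step 1: w='' (idx 0), next='b' -> output (0, 'b'), add 'b' as idx 1
Step 2: w='' (idx 0), next='c' -> output (0, 'c'), add 'c' as idx 2
Step 3: w='c' (idx 2), next='b' -> output (2, 'b'), add 'cb' as idx 3
Step 4: w='b' (idx 1), next='c' -> output (1, 'c'), add 'bc' as idx 4
Step 5: w='bc' (idx 4), next='b' -> output (4, 'b'), add 'bcb' as idx 5
Step 6: w='bc' (idx 4), end of input -> output (4, '')


Encoded: [(0, 'b'), (0, 'c'), (2, 'b'), (1, 'c'), (4, 'b'), (4, '')]


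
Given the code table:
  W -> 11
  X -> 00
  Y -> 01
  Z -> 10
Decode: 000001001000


Decoding:
00 -> X
00 -> X
01 -> Y
00 -> X
10 -> Z
00 -> X


Result: XXYXZX


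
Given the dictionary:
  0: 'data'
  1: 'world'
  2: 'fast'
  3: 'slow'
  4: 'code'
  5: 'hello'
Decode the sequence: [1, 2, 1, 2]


Look up each index in the dictionary:
  1 -> 'world'
  2 -> 'fast'
  1 -> 'world'
  2 -> 'fast'

Decoded: "world fast world fast"


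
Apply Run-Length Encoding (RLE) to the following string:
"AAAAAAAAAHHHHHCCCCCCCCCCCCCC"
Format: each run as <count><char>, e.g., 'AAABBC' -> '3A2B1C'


Scanning runs left to right:
  i=0: run of 'A' x 9 -> '9A'
  i=9: run of 'H' x 5 -> '5H'
  i=14: run of 'C' x 14 -> '14C'

RLE = 9A5H14C


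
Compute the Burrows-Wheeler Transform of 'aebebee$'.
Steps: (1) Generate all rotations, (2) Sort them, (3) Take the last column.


Rotations (sorted):
  0: $aebebee -> last char: e
  1: aebebee$ -> last char: $
  2: bebee$ae -> last char: e
  3: bee$aebe -> last char: e
  4: e$aebebe -> last char: e
  5: ebebee$a -> last char: a
  6: ebee$aeb -> last char: b
  7: ee$aebeb -> last char: b


BWT = e$eeeabb


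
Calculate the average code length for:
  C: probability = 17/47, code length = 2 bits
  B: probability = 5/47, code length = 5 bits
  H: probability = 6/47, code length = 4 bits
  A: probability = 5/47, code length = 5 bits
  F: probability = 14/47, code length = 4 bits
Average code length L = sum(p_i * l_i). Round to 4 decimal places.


Weighted contributions p_i * l_i:
  C: (17/47) * 2 = 34/47
  B: (5/47) * 5 = 25/47
  H: (6/47) * 4 = 24/47
  A: (5/47) * 5 = 25/47
  F: (14/47) * 4 = 56/47
Sum = (34 + 25 + 24 + 25 + 56)/47 = 164/47

L = 164/47 = 3.4894 bits/symbol


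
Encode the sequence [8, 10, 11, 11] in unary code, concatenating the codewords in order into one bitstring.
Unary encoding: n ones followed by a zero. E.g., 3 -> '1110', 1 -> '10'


Encode each number as n ones followed by a terminating 0:
  8 -> 111111110 (9 bits)
  10 -> 11111111110 (11 bits)
  11 -> 111111111110 (12 bits)
  11 -> 111111111110 (12 bits)
Total length = 9 + 11 + 12 + 12 = 44 bits.

Unary([8, 10, 11, 11]) = 11111111011111111110111111111110111111111110 (44 bits)


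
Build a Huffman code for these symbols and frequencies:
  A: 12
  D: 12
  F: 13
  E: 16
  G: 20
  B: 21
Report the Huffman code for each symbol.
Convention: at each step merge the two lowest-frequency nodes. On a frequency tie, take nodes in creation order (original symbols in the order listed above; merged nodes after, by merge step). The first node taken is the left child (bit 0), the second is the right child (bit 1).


Huffman tree construction:
Step 1: Merge A(12) + D(12) = 24
Step 2: Merge F(13) + E(16) = 29
Step 3: Merge G(20) + B(21) = 41
Step 4: Merge (A+D)(24) + (F+E)(29) = 53
Step 5: Merge (G+B)(41) + ((A+D)+(F+E))(53) = 94
Read each symbol's code off the tree from the root (left child = 0, right child = 1).

Codes:
  A: 100 (length 3)
  D: 101 (length 3)
  F: 110 (length 3)
  E: 111 (length 3)
  G: 00 (length 2)
  B: 01 (length 2)
Average code length: 241/94 = 2.5638 bits/symbol


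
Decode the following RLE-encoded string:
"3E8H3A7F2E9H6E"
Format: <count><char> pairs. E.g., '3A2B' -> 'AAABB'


Expanding each <count><char> pair:
  3E -> 'EEE'
  8H -> 'HHHHHHHH'
  3A -> 'AAA'
  7F -> 'FFFFFFF'
  2E -> 'EE'
  9H -> 'HHHHHHHHH'
  6E -> 'EEEEEE'

Decoded = EEEHHHHHHHHAAAFFFFFFFEEHHHHHHHHHEEEEEE


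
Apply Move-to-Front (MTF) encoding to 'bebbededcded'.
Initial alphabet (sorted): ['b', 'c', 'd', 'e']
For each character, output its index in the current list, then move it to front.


MTF encoding:
'b': index 0 in ['b', 'c', 'd', 'e'] -> ['b', 'c', 'd', 'e']
'e': index 3 in ['b', 'c', 'd', 'e'] -> ['e', 'b', 'c', 'd']
'b': index 1 in ['e', 'b', 'c', 'd'] -> ['b', 'e', 'c', 'd']
'b': index 0 in ['b', 'e', 'c', 'd'] -> ['b', 'e', 'c', 'd']
'e': index 1 in ['b', 'e', 'c', 'd'] -> ['e', 'b', 'c', 'd']
'd': index 3 in ['e', 'b', 'c', 'd'] -> ['d', 'e', 'b', 'c']
'e': index 1 in ['d', 'e', 'b', 'c'] -> ['e', 'd', 'b', 'c']
'd': index 1 in ['e', 'd', 'b', 'c'] -> ['d', 'e', 'b', 'c']
'c': index 3 in ['d', 'e', 'b', 'c'] -> ['c', 'd', 'e', 'b']
'd': index 1 in ['c', 'd', 'e', 'b'] -> ['d', 'c', 'e', 'b']
'e': index 2 in ['d', 'c', 'e', 'b'] -> ['e', 'd', 'c', 'b']
'd': index 1 in ['e', 'd', 'c', 'b'] -> ['d', 'e', 'c', 'b']


Output: [0, 3, 1, 0, 1, 3, 1, 1, 3, 1, 2, 1]


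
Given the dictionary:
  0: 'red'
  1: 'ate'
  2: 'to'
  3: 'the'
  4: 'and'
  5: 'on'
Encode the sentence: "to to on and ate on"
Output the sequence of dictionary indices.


Look up each word in the dictionary:
  'to' -> 2
  'to' -> 2
  'on' -> 5
  'and' -> 4
  'ate' -> 1
  'on' -> 5

Encoded: [2, 2, 5, 4, 1, 5]


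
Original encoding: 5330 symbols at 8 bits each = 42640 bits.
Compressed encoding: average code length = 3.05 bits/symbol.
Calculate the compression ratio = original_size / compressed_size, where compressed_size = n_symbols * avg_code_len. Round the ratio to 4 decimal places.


original_size = n_symbols * orig_bits = 5330 * 8 = 42640 bits
compressed_size = n_symbols * avg_code_len = 5330 * 3.05 = 16256.5 bits
ratio = original_size / compressed_size = 42640 / 16256.5 = 2.623

Compression ratio = 2.623


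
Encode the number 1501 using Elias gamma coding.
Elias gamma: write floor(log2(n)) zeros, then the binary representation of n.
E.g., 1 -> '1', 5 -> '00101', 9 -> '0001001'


num_bits = floor(log2(1501)) + 1 = 11
leading_zeros = num_bits - 1 = 10
binary(1501) = 10111011101

Elias gamma(1501) = '0000000000' + '10111011101' = 000000000010111011101 (21 bits)


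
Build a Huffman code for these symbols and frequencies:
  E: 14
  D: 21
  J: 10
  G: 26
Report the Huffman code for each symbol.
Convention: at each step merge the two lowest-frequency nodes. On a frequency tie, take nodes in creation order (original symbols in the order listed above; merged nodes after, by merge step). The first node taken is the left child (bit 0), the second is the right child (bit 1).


Huffman tree construction:
Step 1: Merge J(10) + E(14) = 24
Step 2: Merge D(21) + (J+E)(24) = 45
Step 3: Merge G(26) + (D+(J+E))(45) = 71
Read each symbol's code off the tree from the root (left child = 0, right child = 1).

Codes:
  E: 111 (length 3)
  D: 10 (length 2)
  J: 110 (length 3)
  G: 0 (length 1)
Average code length: 140/71 = 1.9718 bits/symbol


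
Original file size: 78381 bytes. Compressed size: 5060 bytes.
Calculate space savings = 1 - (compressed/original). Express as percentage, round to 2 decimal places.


ratio = compressed/original = 5060/78381 = 0.064556
savings = 1 - ratio = 1 - 0.064556 = 0.935444
as a percentage: 0.935444 * 100 = 93.54%

Space savings = 1 - 5060/78381 = 93.54%


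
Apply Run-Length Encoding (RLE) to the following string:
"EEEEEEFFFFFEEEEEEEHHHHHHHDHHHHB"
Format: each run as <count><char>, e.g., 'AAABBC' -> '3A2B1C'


Scanning runs left to right:
  i=0: run of 'E' x 6 -> '6E'
  i=6: run of 'F' x 5 -> '5F'
  i=11: run of 'E' x 7 -> '7E'
  i=18: run of 'H' x 7 -> '7H'
  i=25: run of 'D' x 1 -> '1D'
  i=26: run of 'H' x 4 -> '4H'
  i=30: run of 'B' x 1 -> '1B'

RLE = 6E5F7E7H1D4H1B


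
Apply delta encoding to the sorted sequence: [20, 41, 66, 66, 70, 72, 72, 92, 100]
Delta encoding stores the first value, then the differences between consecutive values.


First value: 20
Deltas:
  41 - 20 = 21
  66 - 41 = 25
  66 - 66 = 0
  70 - 66 = 4
  72 - 70 = 2
  72 - 72 = 0
  92 - 72 = 20
  100 - 92 = 8


Delta encoded: [20, 21, 25, 0, 4, 2, 0, 20, 8]


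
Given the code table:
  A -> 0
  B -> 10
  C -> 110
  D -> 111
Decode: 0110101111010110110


Decoding:
0 -> A
110 -> C
10 -> B
111 -> D
10 -> B
10 -> B
110 -> C
110 -> C


Result: ACBDBBCC


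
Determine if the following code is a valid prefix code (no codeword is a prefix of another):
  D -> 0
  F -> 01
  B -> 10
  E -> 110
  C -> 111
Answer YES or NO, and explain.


Checking each pair (does one codeword prefix another?):
  D='0' vs F='01': prefix -- VIOLATION

NO -- this is NOT a valid prefix code. D (0) is a prefix of F (01).


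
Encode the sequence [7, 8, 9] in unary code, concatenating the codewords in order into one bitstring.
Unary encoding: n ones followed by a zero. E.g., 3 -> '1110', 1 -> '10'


Encode each number as n ones followed by a terminating 0:
  7 -> 11111110 (8 bits)
  8 -> 111111110 (9 bits)
  9 -> 1111111110 (10 bits)
Total length = 8 + 9 + 10 = 27 bits.

Unary([7, 8, 9]) = 111111101111111101111111110 (27 bits)


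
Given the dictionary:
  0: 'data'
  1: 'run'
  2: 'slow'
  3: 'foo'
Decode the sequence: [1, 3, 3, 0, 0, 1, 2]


Look up each index in the dictionary:
  1 -> 'run'
  3 -> 'foo'
  3 -> 'foo'
  0 -> 'data'
  0 -> 'data'
  1 -> 'run'
  2 -> 'slow'

Decoded: "run foo foo data data run slow"


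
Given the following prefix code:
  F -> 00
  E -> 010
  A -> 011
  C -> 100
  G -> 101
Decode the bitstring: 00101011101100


Decoding step by step:
Bits 00 -> F
Bits 101 -> G
Bits 011 -> A
Bits 101 -> G
Bits 100 -> C


Decoded message: FGAGC


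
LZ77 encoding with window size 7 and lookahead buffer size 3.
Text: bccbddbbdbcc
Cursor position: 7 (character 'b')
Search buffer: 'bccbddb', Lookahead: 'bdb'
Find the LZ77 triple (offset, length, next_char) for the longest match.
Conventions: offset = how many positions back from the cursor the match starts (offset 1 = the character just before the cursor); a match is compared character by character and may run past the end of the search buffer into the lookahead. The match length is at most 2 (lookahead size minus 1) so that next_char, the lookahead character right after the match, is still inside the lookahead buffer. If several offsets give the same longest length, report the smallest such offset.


Try each offset into the search buffer:
  offset=1 (pos 6, char 'b'): match length 1
  offset=2 (pos 5, char 'd'): match length 0
  offset=3 (pos 4, char 'd'): match length 0
  offset=4 (pos 3, char 'b'): match length 2
  offset=5 (pos 2, char 'c'): match length 0
  offset=6 (pos 1, char 'c'): match length 0
  offset=7 (pos 0, char 'b'): match length 1
Longest match has length 2 at offset 4.
next_char = character at position 7 + 2 = 9 -> 'b'

Best match: offset=4, length=2 (matching 'bd' starting at position 3)
LZ77 triple: (4, 2, 'b')


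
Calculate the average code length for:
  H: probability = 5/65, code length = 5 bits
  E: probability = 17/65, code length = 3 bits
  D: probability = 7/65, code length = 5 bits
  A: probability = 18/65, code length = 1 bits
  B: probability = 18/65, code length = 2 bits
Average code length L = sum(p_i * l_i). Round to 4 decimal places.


Weighted contributions p_i * l_i:
  H: (5/65) * 5 = 25/65
  E: (17/65) * 3 = 51/65
  D: (7/65) * 5 = 35/65
  A: (18/65) * 1 = 18/65
  B: (18/65) * 2 = 36/65
Sum = (25 + 51 + 35 + 18 + 36)/65 = 165/65

L = 165/65 = 2.5385 bits/symbol


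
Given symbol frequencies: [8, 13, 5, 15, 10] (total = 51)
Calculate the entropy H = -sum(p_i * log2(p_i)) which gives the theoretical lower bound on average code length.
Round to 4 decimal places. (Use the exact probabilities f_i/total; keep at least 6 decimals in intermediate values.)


Per-symbol terms -p_i * log2(p_i) with p_i = f_i/51:
  p = 8/51 = 0.156863: log2(p) = -2.672425, -p*log2(p) = 0.419204
  p = 13/51 = 0.254902: log2(p) = -1.971986, -p*log2(p) = 0.502663
  p = 5/51 = 0.098039: log2(p) = -3.350497, -p*log2(p) = 0.328480
  p = 15/51 = 0.294118: log2(p) = -1.765535, -p*log2(p) = 0.519275
  p = 10/51 = 0.196078: log2(p) = -2.350497, -p*log2(p) = 0.460882
H = 0.419204 + 0.502663 + 0.328480 + 0.519275 + 0.460882 = 2.230504

H = 2.2305 bits/symbol


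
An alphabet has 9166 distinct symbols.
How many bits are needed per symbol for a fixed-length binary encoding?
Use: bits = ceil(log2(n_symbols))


log2(9166) = 13.1621
Bracket: 2^13 = 8192 < 9166 <= 2^14 = 16384
So ceil(log2(9166)) = 14

bits = ceil(log2(9166)) = ceil(13.1621) = 14 bits


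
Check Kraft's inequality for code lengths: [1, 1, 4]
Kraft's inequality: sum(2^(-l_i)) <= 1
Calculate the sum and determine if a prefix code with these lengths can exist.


Sum = 2^(-1) + 2^(-1) + 2^(-4)
    = 0.5 + 0.5 + 0.0625
    = 17/16 = 1.0625
Since 1.0625 > 1, Kraft's inequality is NOT satisfied.
A prefix code with these lengths CANNOT exist.

Kraft sum = 1.0625. Not satisfied.


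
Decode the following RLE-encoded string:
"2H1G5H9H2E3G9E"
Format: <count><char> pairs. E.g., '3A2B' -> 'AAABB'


Expanding each <count><char> pair:
  2H -> 'HH'
  1G -> 'G'
  5H -> 'HHHHH'
  9H -> 'HHHHHHHHH'
  2E -> 'EE'
  3G -> 'GGG'
  9E -> 'EEEEEEEEE'

Decoded = HHGHHHHHHHHHHHHHHEEGGGEEEEEEEEE


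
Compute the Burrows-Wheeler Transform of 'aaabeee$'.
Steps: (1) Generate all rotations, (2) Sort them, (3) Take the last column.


Rotations (sorted):
  0: $aaabeee -> last char: e
  1: aaabeee$ -> last char: $
  2: aabeee$a -> last char: a
  3: abeee$aa -> last char: a
  4: beee$aaa -> last char: a
  5: e$aaabee -> last char: e
  6: ee$aaabe -> last char: e
  7: eee$aaab -> last char: b


BWT = e$aaaeeb


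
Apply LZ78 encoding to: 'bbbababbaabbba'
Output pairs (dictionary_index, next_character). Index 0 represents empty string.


LZ78 encoding steps:
Dictionary: {0: ''}
Step 1: w='' (idx 0), next='b' -> output (0, 'b'), add 'b' as idx 1
Step 2: w='b' (idx 1), next='b' -> output (1, 'b'), add 'bb' as idx 2
Step 3: w='' (idx 0), next='a' -> output (0, 'a'), add 'a' as idx 3
Step 4: w='b' (idx 1), next='a' -> output (1, 'a'), add 'ba' as idx 4
Step 5: w='bb' (idx 2), next='a' -> output (2, 'a'), add 'bba' as idx 5
Step 6: w='a' (idx 3), next='b' -> output (3, 'b'), add 'ab' as idx 6
Step 7: w='bba' (idx 5), end of input -> output (5, '')


Encoded: [(0, 'b'), (1, 'b'), (0, 'a'), (1, 'a'), (2, 'a'), (3, 'b'), (5, '')]


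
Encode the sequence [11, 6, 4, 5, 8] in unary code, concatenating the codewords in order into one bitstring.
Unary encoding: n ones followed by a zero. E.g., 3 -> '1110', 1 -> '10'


Encode each number as n ones followed by a terminating 0:
  11 -> 111111111110 (12 bits)
  6 -> 1111110 (7 bits)
  4 -> 11110 (5 bits)
  5 -> 111110 (6 bits)
  8 -> 111111110 (9 bits)
Total length = 12 + 7 + 5 + 6 + 9 = 39 bits.

Unary([11, 6, 4, 5, 8]) = 111111111110111111011110111110111111110 (39 bits)


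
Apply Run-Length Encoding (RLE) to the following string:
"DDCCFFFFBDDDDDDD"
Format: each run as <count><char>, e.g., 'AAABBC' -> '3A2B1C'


Scanning runs left to right:
  i=0: run of 'D' x 2 -> '2D'
  i=2: run of 'C' x 2 -> '2C'
  i=4: run of 'F' x 4 -> '4F'
  i=8: run of 'B' x 1 -> '1B'
  i=9: run of 'D' x 7 -> '7D'

RLE = 2D2C4F1B7D


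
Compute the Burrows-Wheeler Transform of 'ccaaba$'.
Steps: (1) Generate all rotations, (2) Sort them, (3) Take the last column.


Rotations (sorted):
  0: $ccaaba -> last char: a
  1: a$ccaab -> last char: b
  2: aaba$cc -> last char: c
  3: aba$cca -> last char: a
  4: ba$ccaa -> last char: a
  5: caaba$c -> last char: c
  6: ccaaba$ -> last char: $


BWT = abcaac$


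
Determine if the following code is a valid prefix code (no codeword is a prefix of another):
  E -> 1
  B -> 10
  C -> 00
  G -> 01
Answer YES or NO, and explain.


Checking each pair (does one codeword prefix another?):
  E='1' vs B='10': prefix -- VIOLATION

NO -- this is NOT a valid prefix code. E (1) is a prefix of B (10).


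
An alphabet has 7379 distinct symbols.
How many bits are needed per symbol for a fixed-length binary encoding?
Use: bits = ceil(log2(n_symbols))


log2(7379) = 12.8492
Bracket: 2^12 = 4096 < 7379 <= 2^13 = 8192
So ceil(log2(7379)) = 13

bits = ceil(log2(7379)) = ceil(12.8492) = 13 bits


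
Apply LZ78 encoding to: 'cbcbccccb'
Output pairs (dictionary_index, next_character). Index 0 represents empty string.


LZ78 encoding steps:
Dictionary: {0: ''}
Step 1: w='' (idx 0), next='c' -> output (0, 'c'), add 'c' as idx 1
Step 2: w='' (idx 0), next='b' -> output (0, 'b'), add 'b' as idx 2
Step 3: w='c' (idx 1), next='b' -> output (1, 'b'), add 'cb' as idx 3
Step 4: w='c' (idx 1), next='c' -> output (1, 'c'), add 'cc' as idx 4
Step 5: w='cc' (idx 4), next='b' -> output (4, 'b'), add 'ccb' as idx 5


Encoded: [(0, 'c'), (0, 'b'), (1, 'b'), (1, 'c'), (4, 'b')]


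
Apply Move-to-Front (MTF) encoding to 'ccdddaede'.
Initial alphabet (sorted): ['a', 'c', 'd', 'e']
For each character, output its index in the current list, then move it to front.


MTF encoding:
'c': index 1 in ['a', 'c', 'd', 'e'] -> ['c', 'a', 'd', 'e']
'c': index 0 in ['c', 'a', 'd', 'e'] -> ['c', 'a', 'd', 'e']
'd': index 2 in ['c', 'a', 'd', 'e'] -> ['d', 'c', 'a', 'e']
'd': index 0 in ['d', 'c', 'a', 'e'] -> ['d', 'c', 'a', 'e']
'd': index 0 in ['d', 'c', 'a', 'e'] -> ['d', 'c', 'a', 'e']
'a': index 2 in ['d', 'c', 'a', 'e'] -> ['a', 'd', 'c', 'e']
'e': index 3 in ['a', 'd', 'c', 'e'] -> ['e', 'a', 'd', 'c']
'd': index 2 in ['e', 'a', 'd', 'c'] -> ['d', 'e', 'a', 'c']
'e': index 1 in ['d', 'e', 'a', 'c'] -> ['e', 'd', 'a', 'c']


Output: [1, 0, 2, 0, 0, 2, 3, 2, 1]


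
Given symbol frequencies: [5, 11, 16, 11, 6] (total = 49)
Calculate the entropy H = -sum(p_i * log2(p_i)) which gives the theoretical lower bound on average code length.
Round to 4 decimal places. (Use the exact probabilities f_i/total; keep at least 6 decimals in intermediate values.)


Per-symbol terms -p_i * log2(p_i) with p_i = f_i/49:
  p = 5/49 = 0.102041: log2(p) = -3.292782, -p*log2(p) = 0.335998
  p = 11/49 = 0.224490: log2(p) = -2.155278, -p*log2(p) = 0.483838
  p = 16/49 = 0.326531: log2(p) = -1.614710, -p*log2(p) = 0.527252
  p = 11/49 = 0.224490: log2(p) = -2.155278, -p*log2(p) = 0.483838
  p = 6/49 = 0.122449: log2(p) = -3.029747, -p*log2(p) = 0.370989
H = 0.335998 + 0.483838 + 0.527252 + 0.483838 + 0.370989 = 2.201915

H = 2.2019 bits/symbol


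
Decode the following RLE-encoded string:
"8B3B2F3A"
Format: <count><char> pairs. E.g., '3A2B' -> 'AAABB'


Expanding each <count><char> pair:
  8B -> 'BBBBBBBB'
  3B -> 'BBB'
  2F -> 'FF'
  3A -> 'AAA'

Decoded = BBBBBBBBBBBFFAAA


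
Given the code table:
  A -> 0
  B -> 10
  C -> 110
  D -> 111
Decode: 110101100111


Decoding:
110 -> C
10 -> B
110 -> C
0 -> A
111 -> D


Result: CBCAD


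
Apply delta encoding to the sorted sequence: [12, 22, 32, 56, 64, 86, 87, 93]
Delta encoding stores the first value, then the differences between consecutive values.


First value: 12
Deltas:
  22 - 12 = 10
  32 - 22 = 10
  56 - 32 = 24
  64 - 56 = 8
  86 - 64 = 22
  87 - 86 = 1
  93 - 87 = 6


Delta encoded: [12, 10, 10, 24, 8, 22, 1, 6]


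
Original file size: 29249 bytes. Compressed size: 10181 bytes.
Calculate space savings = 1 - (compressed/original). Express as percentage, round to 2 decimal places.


ratio = compressed/original = 10181/29249 = 0.34808
savings = 1 - ratio = 1 - 0.34808 = 0.65192
as a percentage: 0.65192 * 100 = 65.19%

Space savings = 1 - 10181/29249 = 65.19%


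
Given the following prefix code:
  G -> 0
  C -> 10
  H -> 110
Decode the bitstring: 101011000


Decoding step by step:
Bits 10 -> C
Bits 10 -> C
Bits 110 -> H
Bits 0 -> G
Bits 0 -> G


Decoded message: CCHGG


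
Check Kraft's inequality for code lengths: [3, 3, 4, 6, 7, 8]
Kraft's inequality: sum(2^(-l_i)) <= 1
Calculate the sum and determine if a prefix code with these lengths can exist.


Sum = 2^(-3) + 2^(-3) + 2^(-4) + 2^(-6) + 2^(-7) + 2^(-8)
    = 0.125 + 0.125 + 0.0625 + 0.015625 + 0.0078125 + 0.00390625
    = 87/256 = 0.33984375
Since 0.33984375 <= 1, Kraft's inequality IS satisfied.
A prefix code with these lengths CAN exist.

Kraft sum = 0.33984375. Satisfied.


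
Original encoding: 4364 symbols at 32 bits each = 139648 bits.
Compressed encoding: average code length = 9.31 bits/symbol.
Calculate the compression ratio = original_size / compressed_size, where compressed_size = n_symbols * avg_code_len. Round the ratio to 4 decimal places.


original_size = n_symbols * orig_bits = 4364 * 32 = 139648 bits
compressed_size = n_symbols * avg_code_len = 4364 * 9.31 = 40628.84 bits
ratio = original_size / compressed_size = 139648 / 40628.84 = 3.4372

Compression ratio = 3.4372


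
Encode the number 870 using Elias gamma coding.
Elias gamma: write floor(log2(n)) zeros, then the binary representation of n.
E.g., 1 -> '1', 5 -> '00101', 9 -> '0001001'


num_bits = floor(log2(870)) + 1 = 10
leading_zeros = num_bits - 1 = 9
binary(870) = 1101100110

Elias gamma(870) = '000000000' + '1101100110' = 0000000001101100110 (19 bits)


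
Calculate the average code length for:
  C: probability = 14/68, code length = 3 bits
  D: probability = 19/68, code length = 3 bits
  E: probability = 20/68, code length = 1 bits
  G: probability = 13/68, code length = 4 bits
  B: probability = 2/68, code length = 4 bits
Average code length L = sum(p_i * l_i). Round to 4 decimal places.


Weighted contributions p_i * l_i:
  C: (14/68) * 3 = 42/68
  D: (19/68) * 3 = 57/68
  E: (20/68) * 1 = 20/68
  G: (13/68) * 4 = 52/68
  B: (2/68) * 4 = 8/68
Sum = (42 + 57 + 20 + 52 + 8)/68 = 179/68

L = 179/68 = 2.6324 bits/symbol


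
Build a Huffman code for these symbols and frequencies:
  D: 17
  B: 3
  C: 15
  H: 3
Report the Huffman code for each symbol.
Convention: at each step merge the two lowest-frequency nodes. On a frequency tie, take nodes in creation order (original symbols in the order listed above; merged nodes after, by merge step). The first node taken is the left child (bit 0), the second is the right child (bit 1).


Huffman tree construction:
Step 1: Merge B(3) + H(3) = 6
Step 2: Merge (B+H)(6) + C(15) = 21
Step 3: Merge D(17) + ((B+H)+C)(21) = 38
Read each symbol's code off the tree from the root (left child = 0, right child = 1).

Codes:
  D: 0 (length 1)
  B: 100 (length 3)
  C: 11 (length 2)
  H: 101 (length 3)
Average code length: 65/38 = 1.7105 bits/symbol


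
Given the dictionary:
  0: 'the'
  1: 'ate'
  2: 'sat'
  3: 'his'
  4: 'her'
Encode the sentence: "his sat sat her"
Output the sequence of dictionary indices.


Look up each word in the dictionary:
  'his' -> 3
  'sat' -> 2
  'sat' -> 2
  'her' -> 4

Encoded: [3, 2, 2, 4]


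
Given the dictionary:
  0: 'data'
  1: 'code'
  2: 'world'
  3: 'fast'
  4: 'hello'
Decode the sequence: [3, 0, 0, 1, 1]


Look up each index in the dictionary:
  3 -> 'fast'
  0 -> 'data'
  0 -> 'data'
  1 -> 'code'
  1 -> 'code'

Decoded: "fast data data code code"


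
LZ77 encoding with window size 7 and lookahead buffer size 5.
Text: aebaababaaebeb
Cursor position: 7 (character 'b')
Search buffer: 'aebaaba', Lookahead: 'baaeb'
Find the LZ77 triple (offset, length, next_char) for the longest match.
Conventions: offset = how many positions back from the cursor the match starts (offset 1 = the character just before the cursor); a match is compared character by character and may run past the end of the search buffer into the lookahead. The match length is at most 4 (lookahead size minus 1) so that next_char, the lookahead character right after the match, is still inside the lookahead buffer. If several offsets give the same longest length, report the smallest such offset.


Try each offset into the search buffer:
  offset=1 (pos 6, char 'a'): match length 0
  offset=2 (pos 5, char 'b'): match length 2
  offset=3 (pos 4, char 'a'): match length 0
  offset=4 (pos 3, char 'a'): match length 0
  offset=5 (pos 2, char 'b'): match length 3
  offset=6 (pos 1, char 'e'): match length 0
  offset=7 (pos 0, char 'a'): match length 0
Longest match has length 3 at offset 5.
next_char = character at position 7 + 3 = 10 -> 'e'

Best match: offset=5, length=3 (matching 'baa' starting at position 2)
LZ77 triple: (5, 3, 'e')


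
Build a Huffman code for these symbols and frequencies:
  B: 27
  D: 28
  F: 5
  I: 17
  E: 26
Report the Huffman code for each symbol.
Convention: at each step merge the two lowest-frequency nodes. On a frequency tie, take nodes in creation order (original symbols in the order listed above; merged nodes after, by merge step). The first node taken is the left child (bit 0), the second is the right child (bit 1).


Huffman tree construction:
Step 1: Merge F(5) + I(17) = 22
Step 2: Merge (F+I)(22) + E(26) = 48
Step 3: Merge B(27) + D(28) = 55
Step 4: Merge ((F+I)+E)(48) + (B+D)(55) = 103
Read each symbol's code off the tree from the root (left child = 0, right child = 1).

Codes:
  B: 10 (length 2)
  D: 11 (length 2)
  F: 000 (length 3)
  I: 001 (length 3)
  E: 01 (length 2)
Average code length: 228/103 = 2.2136 bits/symbol


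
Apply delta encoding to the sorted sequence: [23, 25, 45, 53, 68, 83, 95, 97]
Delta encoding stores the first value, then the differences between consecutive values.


First value: 23
Deltas:
  25 - 23 = 2
  45 - 25 = 20
  53 - 45 = 8
  68 - 53 = 15
  83 - 68 = 15
  95 - 83 = 12
  97 - 95 = 2


Delta encoded: [23, 2, 20, 8, 15, 15, 12, 2]


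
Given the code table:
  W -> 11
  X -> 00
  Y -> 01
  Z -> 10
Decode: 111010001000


Decoding:
11 -> W
10 -> Z
10 -> Z
00 -> X
10 -> Z
00 -> X


Result: WZZXZX


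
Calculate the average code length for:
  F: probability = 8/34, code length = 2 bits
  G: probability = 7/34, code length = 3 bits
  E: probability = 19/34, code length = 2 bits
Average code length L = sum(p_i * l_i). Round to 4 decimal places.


Weighted contributions p_i * l_i:
  F: (8/34) * 2 = 16/34
  G: (7/34) * 3 = 21/34
  E: (19/34) * 2 = 38/34
Sum = (16 + 21 + 38)/34 = 75/34

L = 75/34 = 2.2059 bits/symbol


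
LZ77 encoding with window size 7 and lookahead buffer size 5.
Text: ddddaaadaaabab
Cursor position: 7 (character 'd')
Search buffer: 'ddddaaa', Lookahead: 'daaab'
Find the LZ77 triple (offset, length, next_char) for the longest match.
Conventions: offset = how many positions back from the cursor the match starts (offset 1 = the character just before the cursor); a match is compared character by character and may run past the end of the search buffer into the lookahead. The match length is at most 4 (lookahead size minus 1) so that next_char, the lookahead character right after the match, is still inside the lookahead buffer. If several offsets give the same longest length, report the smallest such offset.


Try each offset into the search buffer:
  offset=1 (pos 6, char 'a'): match length 0
  offset=2 (pos 5, char 'a'): match length 0
  offset=3 (pos 4, char 'a'): match length 0
  offset=4 (pos 3, char 'd'): match length 4
  offset=5 (pos 2, char 'd'): match length 1
  offset=6 (pos 1, char 'd'): match length 1
  offset=7 (pos 0, char 'd'): match length 1
Longest match has length 4 at offset 4.
next_char = character at position 7 + 4 = 11 -> 'b'

Best match: offset=4, length=4 (matching 'daaa' starting at position 3)
LZ77 triple: (4, 4, 'b')


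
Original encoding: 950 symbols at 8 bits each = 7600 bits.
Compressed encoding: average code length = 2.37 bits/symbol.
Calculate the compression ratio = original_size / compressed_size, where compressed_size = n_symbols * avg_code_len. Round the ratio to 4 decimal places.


original_size = n_symbols * orig_bits = 950 * 8 = 7600 bits
compressed_size = n_symbols * avg_code_len = 950 * 2.37 = 2251.5 bits
ratio = original_size / compressed_size = 7600 / 2251.5 = 3.3755

Compression ratio = 3.3755
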